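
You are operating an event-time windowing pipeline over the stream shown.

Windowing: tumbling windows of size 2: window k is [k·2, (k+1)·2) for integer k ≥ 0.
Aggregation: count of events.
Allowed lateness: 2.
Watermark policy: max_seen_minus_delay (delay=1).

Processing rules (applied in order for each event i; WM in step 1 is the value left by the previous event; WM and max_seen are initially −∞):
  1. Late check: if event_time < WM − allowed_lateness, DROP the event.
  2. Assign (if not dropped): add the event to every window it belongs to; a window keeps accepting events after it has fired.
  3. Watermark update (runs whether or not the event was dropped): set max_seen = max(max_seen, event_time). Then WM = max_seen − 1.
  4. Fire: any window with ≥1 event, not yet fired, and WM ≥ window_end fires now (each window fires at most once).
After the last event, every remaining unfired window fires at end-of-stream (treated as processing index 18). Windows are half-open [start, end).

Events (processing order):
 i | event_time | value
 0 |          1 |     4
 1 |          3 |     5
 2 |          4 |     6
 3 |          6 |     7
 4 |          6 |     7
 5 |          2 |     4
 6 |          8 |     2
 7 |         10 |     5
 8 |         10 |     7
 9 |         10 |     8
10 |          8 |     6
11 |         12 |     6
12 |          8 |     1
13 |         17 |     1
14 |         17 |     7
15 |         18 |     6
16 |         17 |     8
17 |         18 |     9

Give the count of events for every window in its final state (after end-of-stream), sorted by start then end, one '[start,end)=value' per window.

[0,2)=1 [2,4)=1 [4,6)=1 [6,8)=2 [8,10)=2 [10,12)=3 [12,14)=1 [16,18)=3 [18,20)=2

i=0 t=1 v=4: → [0,2); WM=0
i=1 t=3 v=5: → [2,4); WM=2; [0,2) fires=1
i=2 t=4 v=6: → [4,6); WM=3
i=3 t=6 v=7: → [6,8); WM=5; [2,4) fires=1
i=4 t=6 v=7: → [6,8); WM=5
i=5 t=2 v=4: DROP (t<5-2); WM=5
i=6 t=8 v=2: → [8,10); WM=7; [4,6) fires=1
i=7 t=10 v=5: → [10,12); WM=9; [6,8) fires=2
i=8 t=10 v=7: → [10,12); WM=9
i=9 t=10 v=8: → [10,12); WM=9
i=10 t=8 v=6: → [8,10); WM=9
i=11 t=12 v=6: → [12,14); WM=11; [8,10) fires=2
i=12 t=8 v=1: DROP (t<11-2); WM=11
i=13 t=17 v=1: → [16,18); WM=16; [10,12) fires=3 [12,14) fires=1
i=14 t=17 v=7: → [16,18); WM=16
i=15 t=18 v=6: → [18,20); WM=17
i=16 t=17 v=8: → [16,18); WM=17
i=17 t=18 v=9: → [18,20); WM=17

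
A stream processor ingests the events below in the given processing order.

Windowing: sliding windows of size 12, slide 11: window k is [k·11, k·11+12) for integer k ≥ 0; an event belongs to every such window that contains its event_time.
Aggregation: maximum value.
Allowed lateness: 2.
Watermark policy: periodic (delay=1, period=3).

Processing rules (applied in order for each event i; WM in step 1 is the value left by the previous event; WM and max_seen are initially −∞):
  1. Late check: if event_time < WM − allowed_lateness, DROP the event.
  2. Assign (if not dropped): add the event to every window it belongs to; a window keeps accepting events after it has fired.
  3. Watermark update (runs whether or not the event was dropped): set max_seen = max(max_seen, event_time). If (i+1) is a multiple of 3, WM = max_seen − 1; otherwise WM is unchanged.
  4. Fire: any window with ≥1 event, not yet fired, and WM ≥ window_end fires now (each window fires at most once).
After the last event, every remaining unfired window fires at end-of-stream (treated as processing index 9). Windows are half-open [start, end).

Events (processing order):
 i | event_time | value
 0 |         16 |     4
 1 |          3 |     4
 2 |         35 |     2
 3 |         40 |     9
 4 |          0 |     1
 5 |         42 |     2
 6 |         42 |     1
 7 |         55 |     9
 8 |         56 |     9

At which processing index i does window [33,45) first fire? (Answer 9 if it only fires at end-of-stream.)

8

i=0 t=16 v=4: → [11,23); WM=−∞
i=1 t=3 v=4: → [0,12); WM=−∞
i=2 t=35 v=2: → [33,45); WM=34; [0,12) fires=4 [11,23) fires=4
i=3 t=40 v=9: → [33,45); WM=34
i=4 t=0 v=1: DROP (t<34-2); WM=34
i=5 t=42 v=2: → [33,45); WM=41
i=6 t=42 v=1: → [33,45); WM=41
i=7 t=55 v=9: → [55,67),[44,56); WM=41
i=8 t=56 v=9: → [55,67); WM=55; [33,45) fires=9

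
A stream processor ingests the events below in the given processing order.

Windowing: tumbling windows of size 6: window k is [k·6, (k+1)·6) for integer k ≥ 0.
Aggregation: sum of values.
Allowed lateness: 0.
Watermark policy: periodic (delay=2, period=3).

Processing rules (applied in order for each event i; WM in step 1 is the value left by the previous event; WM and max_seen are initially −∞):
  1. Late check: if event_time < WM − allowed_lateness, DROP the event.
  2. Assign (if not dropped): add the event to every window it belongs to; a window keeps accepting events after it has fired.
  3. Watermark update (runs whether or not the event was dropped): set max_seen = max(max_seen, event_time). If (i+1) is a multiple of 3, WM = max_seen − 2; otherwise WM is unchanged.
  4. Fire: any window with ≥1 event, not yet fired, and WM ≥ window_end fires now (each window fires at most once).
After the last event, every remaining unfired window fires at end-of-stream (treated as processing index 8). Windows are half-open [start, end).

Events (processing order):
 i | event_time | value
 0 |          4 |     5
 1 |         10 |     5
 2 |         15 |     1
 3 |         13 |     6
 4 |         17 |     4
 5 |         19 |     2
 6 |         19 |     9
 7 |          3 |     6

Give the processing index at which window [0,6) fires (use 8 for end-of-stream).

i=0 t=4 v=5: → [0,6); WM=−∞
i=1 t=10 v=5: → [6,12); WM=−∞
i=2 t=15 v=1: → [12,18); WM=13; [0,6) fires=5 [6,12) fires=5
i=3 t=13 v=6: → [12,18); WM=13
i=4 t=17 v=4: → [12,18); WM=13
i=5 t=19 v=2: → [18,24); WM=17
i=6 t=19 v=9: → [18,24); WM=17
i=7 t=3 v=6: DROP (t<17-0); WM=17

2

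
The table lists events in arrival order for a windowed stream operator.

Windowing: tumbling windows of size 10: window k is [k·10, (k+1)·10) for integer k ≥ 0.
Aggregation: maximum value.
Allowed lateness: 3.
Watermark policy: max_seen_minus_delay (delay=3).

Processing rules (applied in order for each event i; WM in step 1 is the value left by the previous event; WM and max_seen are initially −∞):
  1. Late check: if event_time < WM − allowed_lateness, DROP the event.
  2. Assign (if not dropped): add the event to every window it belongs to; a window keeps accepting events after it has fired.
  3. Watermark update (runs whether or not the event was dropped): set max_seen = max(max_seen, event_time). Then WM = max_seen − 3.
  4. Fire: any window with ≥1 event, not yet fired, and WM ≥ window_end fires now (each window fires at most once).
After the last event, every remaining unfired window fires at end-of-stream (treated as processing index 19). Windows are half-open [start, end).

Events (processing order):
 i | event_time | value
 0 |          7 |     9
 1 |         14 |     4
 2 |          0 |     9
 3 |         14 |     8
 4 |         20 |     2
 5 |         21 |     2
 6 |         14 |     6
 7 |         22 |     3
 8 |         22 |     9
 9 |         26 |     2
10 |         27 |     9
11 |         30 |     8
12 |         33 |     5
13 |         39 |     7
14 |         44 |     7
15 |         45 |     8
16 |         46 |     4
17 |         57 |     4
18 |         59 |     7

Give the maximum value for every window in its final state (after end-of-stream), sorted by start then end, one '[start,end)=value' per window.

[0,10)=9 [10,20)=8 [20,30)=9 [30,40)=8 [40,50)=8 [50,60)=7

i=0 t=7 v=9: → [0,10); WM=4
i=1 t=14 v=4: → [10,20); WM=11; [0,10) fires=9
i=2 t=0 v=9: DROP (t<11-3); WM=11
i=3 t=14 v=8: → [10,20); WM=11
i=4 t=20 v=2: → [20,30); WM=17
i=5 t=21 v=2: → [20,30); WM=18
i=6 t=14 v=6: DROP (t<18-3); WM=18
i=7 t=22 v=3: → [20,30); WM=19
i=8 t=22 v=9: → [20,30); WM=19
i=9 t=26 v=2: → [20,30); WM=23; [10,20) fires=8
i=10 t=27 v=9: → [20,30); WM=24
i=11 t=30 v=8: → [30,40); WM=27
i=12 t=33 v=5: → [30,40); WM=30; [20,30) fires=9
i=13 t=39 v=7: → [30,40); WM=36
i=14 t=44 v=7: → [40,50); WM=41; [30,40) fires=8
i=15 t=45 v=8: → [40,50); WM=42
i=16 t=46 v=4: → [40,50); WM=43
i=17 t=57 v=4: → [50,60); WM=54; [40,50) fires=8
i=18 t=59 v=7: → [50,60); WM=56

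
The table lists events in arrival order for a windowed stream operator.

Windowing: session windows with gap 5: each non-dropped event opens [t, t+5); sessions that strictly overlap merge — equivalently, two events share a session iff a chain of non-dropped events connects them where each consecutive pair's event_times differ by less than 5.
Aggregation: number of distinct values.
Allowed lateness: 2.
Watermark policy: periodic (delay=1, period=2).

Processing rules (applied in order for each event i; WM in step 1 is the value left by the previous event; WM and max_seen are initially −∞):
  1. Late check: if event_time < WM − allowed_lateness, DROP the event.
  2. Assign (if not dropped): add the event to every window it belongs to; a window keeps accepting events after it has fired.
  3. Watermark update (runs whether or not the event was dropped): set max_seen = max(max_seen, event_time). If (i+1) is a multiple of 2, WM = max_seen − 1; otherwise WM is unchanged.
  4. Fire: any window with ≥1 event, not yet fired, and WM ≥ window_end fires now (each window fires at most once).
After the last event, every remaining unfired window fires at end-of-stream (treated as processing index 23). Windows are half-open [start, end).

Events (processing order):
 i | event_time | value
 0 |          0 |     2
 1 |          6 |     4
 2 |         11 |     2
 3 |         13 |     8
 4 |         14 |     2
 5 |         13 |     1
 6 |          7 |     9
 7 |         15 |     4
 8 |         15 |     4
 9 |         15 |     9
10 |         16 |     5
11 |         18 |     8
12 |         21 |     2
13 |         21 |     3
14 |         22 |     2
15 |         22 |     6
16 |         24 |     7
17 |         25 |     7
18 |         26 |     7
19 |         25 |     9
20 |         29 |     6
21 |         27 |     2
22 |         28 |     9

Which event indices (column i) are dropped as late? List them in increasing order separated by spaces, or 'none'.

6

i=0 t=0 v=2: → [0,5); WM=−∞
i=1 t=6 v=4: → [6,11); WM=5
i=2 t=11 v=2: → [11,16); WM=5
i=3 t=13 v=8: → [11,18); WM=12
i=4 t=14 v=2: → [11,19); WM=12
i=5 t=13 v=1: → [11,19); WM=13
i=6 t=7 v=9: DROP (t<13-2); WM=13
i=7 t=15 v=4: → [11,20); WM=14
i=8 t=15 v=4: → [11,20); WM=14
i=9 t=15 v=9: → [11,20); WM=14
i=10 t=16 v=5: → [11,21); WM=14
i=11 t=18 v=8: → [11,23); WM=17
i=12 t=21 v=2: → [11,26); WM=17
i=13 t=21 v=3: → [11,26); WM=20
i=14 t=22 v=2: → [11,27); WM=20
i=15 t=22 v=6: → [11,27); WM=21
i=16 t=24 v=7: → [11,29); WM=21
i=17 t=25 v=7: → [11,30); WM=24
i=18 t=26 v=7: → [11,31); WM=24
i=19 t=25 v=9: → [11,31); WM=25
i=20 t=29 v=6: → [11,34); WM=25
i=21 t=27 v=2: → [11,34); WM=28
i=22 t=28 v=9: → [11,34); WM=28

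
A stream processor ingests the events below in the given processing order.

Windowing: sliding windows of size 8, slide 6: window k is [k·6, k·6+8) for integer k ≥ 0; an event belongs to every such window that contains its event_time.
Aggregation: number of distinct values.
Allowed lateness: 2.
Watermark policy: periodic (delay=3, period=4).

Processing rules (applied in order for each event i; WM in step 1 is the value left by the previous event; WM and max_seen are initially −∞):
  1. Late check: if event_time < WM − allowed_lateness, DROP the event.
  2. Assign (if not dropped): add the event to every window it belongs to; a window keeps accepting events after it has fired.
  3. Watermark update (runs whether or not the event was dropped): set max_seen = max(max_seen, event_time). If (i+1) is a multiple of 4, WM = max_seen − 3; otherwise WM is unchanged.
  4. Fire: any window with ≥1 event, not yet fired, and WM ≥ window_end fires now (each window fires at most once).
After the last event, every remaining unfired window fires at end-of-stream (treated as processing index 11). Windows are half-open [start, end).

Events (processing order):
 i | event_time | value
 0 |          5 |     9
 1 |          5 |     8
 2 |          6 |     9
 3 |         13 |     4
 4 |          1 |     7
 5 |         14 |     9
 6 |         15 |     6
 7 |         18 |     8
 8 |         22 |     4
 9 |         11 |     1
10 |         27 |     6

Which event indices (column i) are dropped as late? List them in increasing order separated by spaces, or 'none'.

i=0 t=5 v=9: → [0,8); WM=−∞
i=1 t=5 v=8: → [0,8); WM=−∞
i=2 t=6 v=9: → [6,14),[0,8); WM=−∞
i=3 t=13 v=4: → [12,20),[6,14); WM=10; [0,8) fires=2
i=4 t=1 v=7: DROP (t<10-2); WM=10
i=5 t=14 v=9: → [12,20); WM=10
i=6 t=15 v=6: → [12,20); WM=10
i=7 t=18 v=8: → [18,26),[12,20); WM=15; [6,14) fires=2
i=8 t=22 v=4: → [18,26); WM=15
i=9 t=11 v=1: DROP (t<15-2); WM=15
i=10 t=27 v=6: → [24,32); WM=15

4 9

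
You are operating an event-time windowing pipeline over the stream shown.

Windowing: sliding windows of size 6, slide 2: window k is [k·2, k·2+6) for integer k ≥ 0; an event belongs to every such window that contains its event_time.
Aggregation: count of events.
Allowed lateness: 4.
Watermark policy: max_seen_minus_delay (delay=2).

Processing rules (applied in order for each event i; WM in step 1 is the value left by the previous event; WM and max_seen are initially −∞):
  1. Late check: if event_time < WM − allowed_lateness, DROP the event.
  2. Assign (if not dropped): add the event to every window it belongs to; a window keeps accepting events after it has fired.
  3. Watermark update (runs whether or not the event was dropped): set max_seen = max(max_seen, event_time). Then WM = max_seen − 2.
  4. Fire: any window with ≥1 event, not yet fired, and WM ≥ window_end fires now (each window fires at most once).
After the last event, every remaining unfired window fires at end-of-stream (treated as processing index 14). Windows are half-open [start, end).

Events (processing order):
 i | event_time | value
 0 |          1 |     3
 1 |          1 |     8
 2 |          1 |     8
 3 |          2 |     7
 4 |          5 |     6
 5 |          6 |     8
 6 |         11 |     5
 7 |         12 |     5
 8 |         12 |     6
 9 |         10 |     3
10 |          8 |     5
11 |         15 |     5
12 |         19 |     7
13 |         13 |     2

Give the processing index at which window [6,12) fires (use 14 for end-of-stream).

i=0 t=1 v=3: → [0,6); WM=-1
i=1 t=1 v=8: → [0,6); WM=-1
i=2 t=1 v=8: → [0,6); WM=-1
i=3 t=2 v=7: → [2,8),[0,6); WM=0
i=4 t=5 v=6: → [4,10),[2,8),[0,6); WM=3
i=5 t=6 v=8: → [6,12),[4,10),[2,8); WM=4
i=6 t=11 v=5: → [10,16),[8,14),[6,12); WM=9; [0,6) fires=5 [2,8) fires=3
i=7 t=12 v=5: → [12,18),[10,16),[8,14); WM=10; [4,10) fires=2
i=8 t=12 v=6: → [12,18),[10,16),[8,14); WM=10
i=9 t=10 v=3: → [10,16),[8,14),[6,12); WM=10
i=10 t=8 v=5: → [8,14),[6,12),[4,10); WM=10
i=11 t=15 v=5: → [14,20),[12,18),[10,16); WM=13; [6,12) fires=4
i=12 t=19 v=7: → [18,24),[16,22),[14,20); WM=17; [8,14) fires=5 [10,16) fires=5
i=13 t=13 v=2: → [12,18),[10,16),[8,14); WM=17

11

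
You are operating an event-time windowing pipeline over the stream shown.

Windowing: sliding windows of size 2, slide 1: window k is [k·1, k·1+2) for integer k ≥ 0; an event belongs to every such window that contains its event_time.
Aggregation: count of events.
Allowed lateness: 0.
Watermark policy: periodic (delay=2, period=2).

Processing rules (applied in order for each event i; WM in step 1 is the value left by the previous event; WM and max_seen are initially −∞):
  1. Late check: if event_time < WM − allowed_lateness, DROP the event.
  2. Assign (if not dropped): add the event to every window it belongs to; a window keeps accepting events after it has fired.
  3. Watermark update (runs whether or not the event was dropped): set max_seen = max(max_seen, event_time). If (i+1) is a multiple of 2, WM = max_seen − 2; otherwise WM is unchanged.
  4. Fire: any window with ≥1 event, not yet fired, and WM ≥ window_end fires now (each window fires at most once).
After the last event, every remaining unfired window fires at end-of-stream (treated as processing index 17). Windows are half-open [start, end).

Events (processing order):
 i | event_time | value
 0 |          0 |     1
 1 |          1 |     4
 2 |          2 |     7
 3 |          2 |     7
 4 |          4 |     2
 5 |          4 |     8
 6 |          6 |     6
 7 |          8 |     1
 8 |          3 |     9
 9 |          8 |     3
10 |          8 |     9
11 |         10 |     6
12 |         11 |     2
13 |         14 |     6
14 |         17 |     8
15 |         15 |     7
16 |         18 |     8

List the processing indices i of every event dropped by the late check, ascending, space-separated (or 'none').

8

i=0 t=0 v=1: → [0,2); WM=−∞
i=1 t=1 v=4: → [1,3),[0,2); WM=-1
i=2 t=2 v=7: → [2,4),[1,3); WM=-1
i=3 t=2 v=7: → [2,4),[1,3); WM=0
i=4 t=4 v=2: → [4,6),[3,5); WM=0
i=5 t=4 v=8: → [4,6),[3,5); WM=2; [0,2) fires=2
i=6 t=6 v=6: → [6,8),[5,7); WM=2
i=7 t=8 v=1: → [8,10),[7,9); WM=6; [1,3) fires=3 [2,4) fires=2 [3,5) fires=2 [4,6) fires=2
i=8 t=3 v=9: DROP (t<6-0); WM=6
i=9 t=8 v=3: → [8,10),[7,9); WM=6
i=10 t=8 v=9: → [8,10),[7,9); WM=6
i=11 t=10 v=6: → [10,12),[9,11); WM=8; [5,7) fires=1 [6,8) fires=1
i=12 t=11 v=2: → [11,13),[10,12); WM=8
i=13 t=14 v=6: → [14,16),[13,15); WM=12; [7,9) fires=3 [8,10) fires=3 [9,11) fires=1 [10,12) fires=2
i=14 t=17 v=8: → [17,19),[16,18); WM=12
i=15 t=15 v=7: → [15,17),[14,16); WM=15; [11,13) fires=1 [13,15) fires=1
i=16 t=18 v=8: → [18,20),[17,19); WM=15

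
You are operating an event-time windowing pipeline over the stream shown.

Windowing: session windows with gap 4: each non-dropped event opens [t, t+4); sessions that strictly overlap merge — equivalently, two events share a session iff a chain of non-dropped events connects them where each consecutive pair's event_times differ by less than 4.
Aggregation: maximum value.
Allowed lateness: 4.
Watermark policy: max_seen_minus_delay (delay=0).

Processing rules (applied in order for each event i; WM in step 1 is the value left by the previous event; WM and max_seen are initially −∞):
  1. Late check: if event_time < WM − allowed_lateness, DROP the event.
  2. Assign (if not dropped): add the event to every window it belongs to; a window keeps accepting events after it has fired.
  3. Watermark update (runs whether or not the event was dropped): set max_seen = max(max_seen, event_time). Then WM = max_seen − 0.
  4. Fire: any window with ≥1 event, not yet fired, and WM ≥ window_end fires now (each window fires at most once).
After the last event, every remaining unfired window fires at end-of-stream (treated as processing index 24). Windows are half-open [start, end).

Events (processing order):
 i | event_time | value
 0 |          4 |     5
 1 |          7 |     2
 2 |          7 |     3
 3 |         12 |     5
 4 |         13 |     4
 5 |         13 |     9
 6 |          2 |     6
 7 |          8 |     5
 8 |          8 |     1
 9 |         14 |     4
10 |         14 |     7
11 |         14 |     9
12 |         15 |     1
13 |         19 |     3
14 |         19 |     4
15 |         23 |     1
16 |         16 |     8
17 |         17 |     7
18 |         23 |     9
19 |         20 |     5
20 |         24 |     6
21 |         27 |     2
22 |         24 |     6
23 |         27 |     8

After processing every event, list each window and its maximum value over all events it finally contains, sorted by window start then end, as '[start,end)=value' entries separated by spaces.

[4,11)=5 [12,19)=9 [19,31)=9

i=0 t=4 v=5: → [4,8); WM=4
i=1 t=7 v=2: → [4,11); WM=7
i=2 t=7 v=3: → [4,11); WM=7
i=3 t=12 v=5: → [12,16); WM=12
i=4 t=13 v=4: → [12,17); WM=13
i=5 t=13 v=9: → [12,17); WM=13
i=6 t=2 v=6: DROP (t<13-4); WM=13
i=7 t=8 v=5: DROP (t<13-4); WM=13
i=8 t=8 v=1: DROP (t<13-4); WM=13
i=9 t=14 v=4: → [12,18); WM=14
i=10 t=14 v=7: → [12,18); WM=14
i=11 t=14 v=9: → [12,18); WM=14
i=12 t=15 v=1: → [12,19); WM=15
i=13 t=19 v=3: → [19,23); WM=19
i=14 t=19 v=4: → [19,23); WM=19
i=15 t=23 v=1: → [23,27); WM=23
i=16 t=16 v=8: DROP (t<23-4); WM=23
i=17 t=17 v=7: DROP (t<23-4); WM=23
i=18 t=23 v=9: → [23,27); WM=23
i=19 t=20 v=5: → [19,27); WM=23
i=20 t=24 v=6: → [19,28); WM=24
i=21 t=27 v=2: → [19,31); WM=27
i=22 t=24 v=6: → [19,31); WM=27
i=23 t=27 v=8: → [19,31); WM=27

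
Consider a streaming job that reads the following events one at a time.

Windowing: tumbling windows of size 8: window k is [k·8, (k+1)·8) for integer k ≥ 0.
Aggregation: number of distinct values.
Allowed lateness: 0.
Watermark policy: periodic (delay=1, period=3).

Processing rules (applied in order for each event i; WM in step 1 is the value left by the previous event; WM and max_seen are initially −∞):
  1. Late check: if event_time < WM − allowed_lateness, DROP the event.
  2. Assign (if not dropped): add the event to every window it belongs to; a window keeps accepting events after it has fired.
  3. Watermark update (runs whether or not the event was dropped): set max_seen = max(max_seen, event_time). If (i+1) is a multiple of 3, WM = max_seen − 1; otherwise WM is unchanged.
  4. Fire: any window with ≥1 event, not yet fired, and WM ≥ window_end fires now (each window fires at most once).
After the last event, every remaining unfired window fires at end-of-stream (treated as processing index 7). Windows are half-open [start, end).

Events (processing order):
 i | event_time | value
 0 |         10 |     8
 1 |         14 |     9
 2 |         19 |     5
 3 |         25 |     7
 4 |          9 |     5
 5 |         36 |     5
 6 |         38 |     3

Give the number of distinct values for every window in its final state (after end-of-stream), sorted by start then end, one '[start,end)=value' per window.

[8,16)=2 [16,24)=1 [24,32)=1 [32,40)=2

i=0 t=10 v=8: → [8,16); WM=−∞
i=1 t=14 v=9: → [8,16); WM=−∞
i=2 t=19 v=5: → [16,24); WM=18; [8,16) fires=2
i=3 t=25 v=7: → [24,32); WM=18
i=4 t=9 v=5: DROP (t<18-0); WM=18
i=5 t=36 v=5: → [32,40); WM=35; [16,24) fires=1 [24,32) fires=1
i=6 t=38 v=3: → [32,40); WM=35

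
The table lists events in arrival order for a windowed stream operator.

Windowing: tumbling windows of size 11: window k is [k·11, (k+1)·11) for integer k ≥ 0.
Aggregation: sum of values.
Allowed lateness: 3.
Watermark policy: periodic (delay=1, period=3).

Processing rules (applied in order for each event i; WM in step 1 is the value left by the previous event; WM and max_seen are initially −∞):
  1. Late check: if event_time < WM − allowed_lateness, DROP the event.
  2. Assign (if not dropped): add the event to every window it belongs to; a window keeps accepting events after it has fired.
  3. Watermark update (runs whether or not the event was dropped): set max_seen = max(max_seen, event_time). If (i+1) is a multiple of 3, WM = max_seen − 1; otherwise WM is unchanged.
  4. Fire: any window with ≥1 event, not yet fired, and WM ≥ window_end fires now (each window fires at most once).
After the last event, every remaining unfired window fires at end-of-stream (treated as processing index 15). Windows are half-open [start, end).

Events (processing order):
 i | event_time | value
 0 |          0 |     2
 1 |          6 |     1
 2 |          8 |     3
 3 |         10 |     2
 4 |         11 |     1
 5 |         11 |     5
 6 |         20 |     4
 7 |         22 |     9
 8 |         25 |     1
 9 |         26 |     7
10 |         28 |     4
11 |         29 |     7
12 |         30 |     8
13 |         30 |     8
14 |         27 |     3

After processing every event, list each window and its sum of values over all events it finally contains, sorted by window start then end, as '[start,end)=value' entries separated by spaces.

[0,11)=8 [11,22)=10 [22,33)=47

i=0 t=0 v=2: → [0,11); WM=−∞
i=1 t=6 v=1: → [0,11); WM=−∞
i=2 t=8 v=3: → [0,11); WM=7
i=3 t=10 v=2: → [0,11); WM=7
i=4 t=11 v=1: → [11,22); WM=7
i=5 t=11 v=5: → [11,22); WM=10
i=6 t=20 v=4: → [11,22); WM=10
i=7 t=22 v=9: → [22,33); WM=10
i=8 t=25 v=1: → [22,33); WM=24; [0,11) fires=8 [11,22) fires=10
i=9 t=26 v=7: → [22,33); WM=24
i=10 t=28 v=4: → [22,33); WM=24
i=11 t=29 v=7: → [22,33); WM=28
i=12 t=30 v=8: → [22,33); WM=28
i=13 t=30 v=8: → [22,33); WM=28
i=14 t=27 v=3: → [22,33); WM=29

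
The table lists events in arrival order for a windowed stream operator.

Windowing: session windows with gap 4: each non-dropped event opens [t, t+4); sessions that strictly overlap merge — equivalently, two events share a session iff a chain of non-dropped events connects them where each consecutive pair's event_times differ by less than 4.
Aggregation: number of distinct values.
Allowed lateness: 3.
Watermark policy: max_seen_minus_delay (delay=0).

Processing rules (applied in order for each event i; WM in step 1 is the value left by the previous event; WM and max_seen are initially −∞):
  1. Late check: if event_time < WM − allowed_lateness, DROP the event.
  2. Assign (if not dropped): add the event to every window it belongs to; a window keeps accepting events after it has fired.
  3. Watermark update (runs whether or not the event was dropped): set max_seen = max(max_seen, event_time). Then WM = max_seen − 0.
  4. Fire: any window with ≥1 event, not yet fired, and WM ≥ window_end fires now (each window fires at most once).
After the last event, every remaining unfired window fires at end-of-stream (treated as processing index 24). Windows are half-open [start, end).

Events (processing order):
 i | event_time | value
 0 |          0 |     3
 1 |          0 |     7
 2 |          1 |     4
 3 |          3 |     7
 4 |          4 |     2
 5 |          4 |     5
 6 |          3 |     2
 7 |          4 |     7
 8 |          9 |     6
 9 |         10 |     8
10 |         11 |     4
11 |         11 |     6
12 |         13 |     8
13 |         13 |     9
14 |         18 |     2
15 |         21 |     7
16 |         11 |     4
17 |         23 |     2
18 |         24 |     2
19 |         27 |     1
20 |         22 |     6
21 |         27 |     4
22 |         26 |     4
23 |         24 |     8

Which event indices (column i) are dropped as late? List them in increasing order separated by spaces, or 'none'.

i=0 t=0 v=3: → [0,4); WM=0
i=1 t=0 v=7: → [0,4); WM=0
i=2 t=1 v=4: → [0,5); WM=1
i=3 t=3 v=7: → [0,7); WM=3
i=4 t=4 v=2: → [0,8); WM=4
i=5 t=4 v=5: → [0,8); WM=4
i=6 t=3 v=2: → [0,8); WM=4
i=7 t=4 v=7: → [0,8); WM=4
i=8 t=9 v=6: → [9,13); WM=9
i=9 t=10 v=8: → [9,14); WM=10
i=10 t=11 v=4: → [9,15); WM=11
i=11 t=11 v=6: → [9,15); WM=11
i=12 t=13 v=8: → [9,17); WM=13
i=13 t=13 v=9: → [9,17); WM=13
i=14 t=18 v=2: → [18,22); WM=18
i=15 t=21 v=7: → [18,25); WM=21
i=16 t=11 v=4: DROP (t<21-3); WM=21
i=17 t=23 v=2: → [18,27); WM=23
i=18 t=24 v=2: → [18,28); WM=24
i=19 t=27 v=1: → [18,31); WM=27
i=20 t=22 v=6: DROP (t<27-3); WM=27
i=21 t=27 v=4: → [18,31); WM=27
i=22 t=26 v=4: → [18,31); WM=27
i=23 t=24 v=8: → [18,31); WM=27

16 20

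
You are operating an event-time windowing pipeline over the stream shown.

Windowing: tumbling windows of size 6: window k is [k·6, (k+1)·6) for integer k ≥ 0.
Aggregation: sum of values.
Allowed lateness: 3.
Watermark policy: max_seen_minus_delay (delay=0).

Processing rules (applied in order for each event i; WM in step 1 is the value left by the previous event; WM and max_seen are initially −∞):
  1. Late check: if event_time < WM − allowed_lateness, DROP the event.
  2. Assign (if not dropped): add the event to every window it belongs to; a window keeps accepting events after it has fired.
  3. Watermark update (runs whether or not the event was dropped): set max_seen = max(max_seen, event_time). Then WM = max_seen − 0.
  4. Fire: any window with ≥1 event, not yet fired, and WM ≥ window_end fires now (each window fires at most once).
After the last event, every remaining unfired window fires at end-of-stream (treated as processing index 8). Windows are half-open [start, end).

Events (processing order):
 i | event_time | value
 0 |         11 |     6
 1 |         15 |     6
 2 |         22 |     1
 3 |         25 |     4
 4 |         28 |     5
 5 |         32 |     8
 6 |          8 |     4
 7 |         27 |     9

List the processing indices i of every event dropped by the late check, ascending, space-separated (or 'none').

6 7

i=0 t=11 v=6: → [6,12); WM=11
i=1 t=15 v=6: → [12,18); WM=15; [6,12) fires=6
i=2 t=22 v=1: → [18,24); WM=22; [12,18) fires=6
i=3 t=25 v=4: → [24,30); WM=25; [18,24) fires=1
i=4 t=28 v=5: → [24,30); WM=28
i=5 t=32 v=8: → [30,36); WM=32; [24,30) fires=9
i=6 t=8 v=4: DROP (t<32-3); WM=32
i=7 t=27 v=9: DROP (t<32-3); WM=32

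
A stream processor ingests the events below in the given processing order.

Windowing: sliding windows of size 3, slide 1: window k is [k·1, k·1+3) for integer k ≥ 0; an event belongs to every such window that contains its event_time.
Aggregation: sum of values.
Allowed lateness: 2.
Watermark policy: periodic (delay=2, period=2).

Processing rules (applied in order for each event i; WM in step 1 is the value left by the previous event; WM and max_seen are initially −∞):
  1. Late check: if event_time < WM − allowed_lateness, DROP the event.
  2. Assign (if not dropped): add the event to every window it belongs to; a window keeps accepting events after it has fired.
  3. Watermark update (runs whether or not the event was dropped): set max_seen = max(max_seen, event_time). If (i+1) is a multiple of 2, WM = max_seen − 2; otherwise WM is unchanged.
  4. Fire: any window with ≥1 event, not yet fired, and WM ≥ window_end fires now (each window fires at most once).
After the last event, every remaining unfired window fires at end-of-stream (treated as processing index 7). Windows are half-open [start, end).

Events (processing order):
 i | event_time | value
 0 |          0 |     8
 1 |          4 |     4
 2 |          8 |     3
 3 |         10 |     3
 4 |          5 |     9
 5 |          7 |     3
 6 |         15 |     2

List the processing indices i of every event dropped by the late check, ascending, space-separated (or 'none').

4

i=0 t=0 v=8: → [0,3); WM=−∞
i=1 t=4 v=4: → [4,7),[3,6),[2,5); WM=2
i=2 t=8 v=3: → [8,11),[7,10),[6,9); WM=2
i=3 t=10 v=3: → [10,13),[9,12),[8,11); WM=8; [0,3) fires=8 [2,5) fires=4 [3,6) fires=4 [4,7) fires=4
i=4 t=5 v=9: DROP (t<8-2); WM=8
i=5 t=7 v=3: → [7,10),[6,9),[5,8); WM=8; [5,8) fires=3
i=6 t=15 v=2: → [15,18),[14,17),[13,16); WM=8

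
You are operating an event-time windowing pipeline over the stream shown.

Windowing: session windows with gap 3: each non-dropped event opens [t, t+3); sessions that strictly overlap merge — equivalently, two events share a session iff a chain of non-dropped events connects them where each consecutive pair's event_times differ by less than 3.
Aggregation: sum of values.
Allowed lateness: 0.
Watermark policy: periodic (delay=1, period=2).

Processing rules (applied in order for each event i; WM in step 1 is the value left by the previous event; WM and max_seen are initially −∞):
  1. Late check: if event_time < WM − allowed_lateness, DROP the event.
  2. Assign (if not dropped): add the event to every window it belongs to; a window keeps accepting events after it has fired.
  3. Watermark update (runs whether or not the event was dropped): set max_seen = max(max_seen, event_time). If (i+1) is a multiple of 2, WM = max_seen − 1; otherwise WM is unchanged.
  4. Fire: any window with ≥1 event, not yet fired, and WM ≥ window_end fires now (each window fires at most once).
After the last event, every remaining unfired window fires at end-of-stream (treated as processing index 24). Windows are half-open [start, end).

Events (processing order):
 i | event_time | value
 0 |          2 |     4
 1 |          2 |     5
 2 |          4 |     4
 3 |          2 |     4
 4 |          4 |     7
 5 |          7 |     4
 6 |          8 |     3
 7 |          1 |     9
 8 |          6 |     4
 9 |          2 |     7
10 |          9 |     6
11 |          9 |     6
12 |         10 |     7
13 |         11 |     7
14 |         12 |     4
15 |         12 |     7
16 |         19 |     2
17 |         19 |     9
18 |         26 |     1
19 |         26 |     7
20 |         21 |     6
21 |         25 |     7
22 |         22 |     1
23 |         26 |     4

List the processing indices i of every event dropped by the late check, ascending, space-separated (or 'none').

i=0 t=2 v=4: → [2,5); WM=−∞
i=1 t=2 v=5: → [2,5); WM=1
i=2 t=4 v=4: → [2,7); WM=1
i=3 t=2 v=4: → [2,7); WM=3
i=4 t=4 v=7: → [2,7); WM=3
i=5 t=7 v=4: → [7,10); WM=6
i=6 t=8 v=3: → [7,11); WM=6
i=7 t=1 v=9: DROP (t<6-0); WM=7
i=8 t=6 v=4: DROP (t<7-0); WM=7
i=9 t=2 v=7: DROP (t<7-0); WM=7
i=10 t=9 v=6: → [7,12); WM=7
i=11 t=9 v=6: → [7,12); WM=8
i=12 t=10 v=7: → [7,13); WM=8
i=13 t=11 v=7: → [7,14); WM=10
i=14 t=12 v=4: → [7,15); WM=10
i=15 t=12 v=7: → [7,15); WM=11
i=16 t=19 v=2: → [19,22); WM=11
i=17 t=19 v=9: → [19,22); WM=18
i=18 t=26 v=1: → [26,29); WM=18
i=19 t=26 v=7: → [26,29); WM=25
i=20 t=21 v=6: DROP (t<25-0); WM=25
i=21 t=25 v=7: → [25,29); WM=25
i=22 t=22 v=1: DROP (t<25-0); WM=25
i=23 t=26 v=4: → [25,29); WM=25

7 8 9 20 22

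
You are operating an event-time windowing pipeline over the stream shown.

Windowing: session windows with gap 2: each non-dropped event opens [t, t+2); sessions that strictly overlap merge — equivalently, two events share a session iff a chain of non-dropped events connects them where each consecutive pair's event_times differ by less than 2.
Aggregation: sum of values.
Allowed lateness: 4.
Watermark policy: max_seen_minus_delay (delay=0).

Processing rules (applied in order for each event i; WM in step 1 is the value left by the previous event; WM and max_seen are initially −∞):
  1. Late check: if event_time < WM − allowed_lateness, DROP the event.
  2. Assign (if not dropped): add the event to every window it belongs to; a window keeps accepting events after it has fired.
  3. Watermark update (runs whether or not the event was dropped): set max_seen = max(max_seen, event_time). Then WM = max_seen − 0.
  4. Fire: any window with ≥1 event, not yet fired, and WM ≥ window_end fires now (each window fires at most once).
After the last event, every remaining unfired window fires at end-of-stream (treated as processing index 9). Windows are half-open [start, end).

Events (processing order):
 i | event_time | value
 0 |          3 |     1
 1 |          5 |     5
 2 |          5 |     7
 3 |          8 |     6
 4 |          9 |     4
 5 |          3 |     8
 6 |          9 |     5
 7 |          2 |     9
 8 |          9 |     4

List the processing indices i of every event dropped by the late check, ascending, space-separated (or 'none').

i=0 t=3 v=1: → [3,5); WM=3
i=1 t=5 v=5: → [5,7); WM=5
i=2 t=5 v=7: → [5,7); WM=5
i=3 t=8 v=6: → [8,10); WM=8
i=4 t=9 v=4: → [8,11); WM=9
i=5 t=3 v=8: DROP (t<9-4); WM=9
i=6 t=9 v=5: → [8,11); WM=9
i=7 t=2 v=9: DROP (t<9-4); WM=9
i=8 t=9 v=4: → [8,11); WM=9

5 7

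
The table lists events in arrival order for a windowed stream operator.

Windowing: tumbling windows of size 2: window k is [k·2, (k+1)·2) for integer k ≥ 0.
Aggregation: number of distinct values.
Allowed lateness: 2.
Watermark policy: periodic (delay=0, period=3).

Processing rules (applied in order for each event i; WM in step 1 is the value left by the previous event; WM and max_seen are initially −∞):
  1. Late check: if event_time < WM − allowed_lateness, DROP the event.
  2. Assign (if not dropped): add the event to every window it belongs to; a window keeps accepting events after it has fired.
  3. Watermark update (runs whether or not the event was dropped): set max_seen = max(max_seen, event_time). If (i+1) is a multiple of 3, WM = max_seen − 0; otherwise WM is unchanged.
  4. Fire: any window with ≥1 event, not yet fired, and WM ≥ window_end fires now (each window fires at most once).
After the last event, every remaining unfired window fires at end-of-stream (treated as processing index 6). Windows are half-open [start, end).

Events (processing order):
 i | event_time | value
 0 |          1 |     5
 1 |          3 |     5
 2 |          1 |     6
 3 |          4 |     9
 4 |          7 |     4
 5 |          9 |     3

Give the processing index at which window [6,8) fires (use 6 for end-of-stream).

i=0 t=1 v=5: → [0,2); WM=−∞
i=1 t=3 v=5: → [2,4); WM=−∞
i=2 t=1 v=6: → [0,2); WM=3; [0,2) fires=2
i=3 t=4 v=9: → [4,6); WM=3
i=4 t=7 v=4: → [6,8); WM=3
i=5 t=9 v=3: → [8,10); WM=9; [2,4) fires=1 [4,6) fires=1 [6,8) fires=1

5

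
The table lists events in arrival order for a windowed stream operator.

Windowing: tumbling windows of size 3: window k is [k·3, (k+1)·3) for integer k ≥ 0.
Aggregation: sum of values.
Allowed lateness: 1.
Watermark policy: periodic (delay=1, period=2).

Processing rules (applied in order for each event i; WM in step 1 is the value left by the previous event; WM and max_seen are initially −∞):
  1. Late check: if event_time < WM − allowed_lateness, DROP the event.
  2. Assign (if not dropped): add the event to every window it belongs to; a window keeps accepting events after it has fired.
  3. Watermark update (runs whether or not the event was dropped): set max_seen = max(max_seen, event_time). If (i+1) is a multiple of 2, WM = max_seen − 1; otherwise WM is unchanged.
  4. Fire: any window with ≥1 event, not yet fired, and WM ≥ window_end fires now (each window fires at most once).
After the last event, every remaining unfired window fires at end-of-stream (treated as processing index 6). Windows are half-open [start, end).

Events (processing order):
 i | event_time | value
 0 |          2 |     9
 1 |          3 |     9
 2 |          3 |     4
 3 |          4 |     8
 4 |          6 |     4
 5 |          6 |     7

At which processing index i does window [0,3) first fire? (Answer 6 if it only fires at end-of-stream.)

i=0 t=2 v=9: → [0,3); WM=−∞
i=1 t=3 v=9: → [3,6); WM=2
i=2 t=3 v=4: → [3,6); WM=2
i=3 t=4 v=8: → [3,6); WM=3; [0,3) fires=9
i=4 t=6 v=4: → [6,9); WM=3
i=5 t=6 v=7: → [6,9); WM=5

3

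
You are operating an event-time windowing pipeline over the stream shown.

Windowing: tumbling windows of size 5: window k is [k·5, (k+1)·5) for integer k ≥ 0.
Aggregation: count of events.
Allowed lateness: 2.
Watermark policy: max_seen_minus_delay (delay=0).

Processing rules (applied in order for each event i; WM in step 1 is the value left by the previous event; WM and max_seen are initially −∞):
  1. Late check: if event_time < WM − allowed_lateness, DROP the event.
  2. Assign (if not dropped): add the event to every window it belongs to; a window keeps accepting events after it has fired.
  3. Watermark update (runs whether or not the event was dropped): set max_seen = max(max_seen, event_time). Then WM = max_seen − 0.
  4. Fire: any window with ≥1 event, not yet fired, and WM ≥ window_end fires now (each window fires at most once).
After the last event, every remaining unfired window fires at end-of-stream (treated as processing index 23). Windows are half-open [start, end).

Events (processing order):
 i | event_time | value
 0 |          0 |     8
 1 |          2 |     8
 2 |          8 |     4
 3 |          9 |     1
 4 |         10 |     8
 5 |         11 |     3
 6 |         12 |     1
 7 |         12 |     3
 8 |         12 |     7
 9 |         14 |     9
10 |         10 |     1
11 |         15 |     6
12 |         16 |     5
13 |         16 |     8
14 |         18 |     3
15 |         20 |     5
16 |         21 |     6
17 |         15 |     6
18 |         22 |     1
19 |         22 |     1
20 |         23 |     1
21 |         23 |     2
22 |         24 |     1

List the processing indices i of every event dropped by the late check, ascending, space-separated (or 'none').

10 17

i=0 t=0 v=8: → [0,5); WM=0
i=1 t=2 v=8: → [0,5); WM=2
i=2 t=8 v=4: → [5,10); WM=8; [0,5) fires=2
i=3 t=9 v=1: → [5,10); WM=9
i=4 t=10 v=8: → [10,15); WM=10; [5,10) fires=2
i=5 t=11 v=3: → [10,15); WM=11
i=6 t=12 v=1: → [10,15); WM=12
i=7 t=12 v=3: → [10,15); WM=12
i=8 t=12 v=7: → [10,15); WM=12
i=9 t=14 v=9: → [10,15); WM=14
i=10 t=10 v=1: DROP (t<14-2); WM=14
i=11 t=15 v=6: → [15,20); WM=15; [10,15) fires=6
i=12 t=16 v=5: → [15,20); WM=16
i=13 t=16 v=8: → [15,20); WM=16
i=14 t=18 v=3: → [15,20); WM=18
i=15 t=20 v=5: → [20,25); WM=20; [15,20) fires=4
i=16 t=21 v=6: → [20,25); WM=21
i=17 t=15 v=6: DROP (t<21-2); WM=21
i=18 t=22 v=1: → [20,25); WM=22
i=19 t=22 v=1: → [20,25); WM=22
i=20 t=23 v=1: → [20,25); WM=23
i=21 t=23 v=2: → [20,25); WM=23
i=22 t=24 v=1: → [20,25); WM=24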